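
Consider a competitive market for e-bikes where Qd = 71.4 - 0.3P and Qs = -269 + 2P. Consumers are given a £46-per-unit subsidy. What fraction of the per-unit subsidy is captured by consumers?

Pre-subsidy: 71.4 - 0.3P = -269 + 2P gives P* = 148, Q* = 27.
With the rebate, buyers effectively pay Pb = Ps − 46, where Ps is the price sellers receive.
Demand in terms of Ps becomes Qd = 71.4 − 0.3(Ps − 46) = 85.2 - 0.3Ps. Setting this equal to supply: 85.2 - 0.3Ps = -269 + 2Ps, so Ps = 154.
Buyers pay Pb = 154 − 46 = 108; Q' = -269 + 2·154 = 39.
Buyers' price falls by P* − Pb = 148 − 108 = 40; sellers' price rises by Ps − P* = 154 − 148 = 6.
So consumers capture 40/46 = 20/23 of each unit of subsidy.

Consumer share = 20/23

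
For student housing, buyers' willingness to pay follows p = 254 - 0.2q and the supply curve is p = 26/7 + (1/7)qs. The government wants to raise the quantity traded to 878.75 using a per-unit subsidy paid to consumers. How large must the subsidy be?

At q = 878.75, from the demand curve buyers pay pb = 254 − 0.2·878.75 = 78.25; from the supply curve sellers need ps = 26/7 + (1/7)·878.75 = 129.25.
The subsidy must fill the gap: s = ps − pb = 129.25 − 78.25 = 51.

Required subsidy s = 51 per unit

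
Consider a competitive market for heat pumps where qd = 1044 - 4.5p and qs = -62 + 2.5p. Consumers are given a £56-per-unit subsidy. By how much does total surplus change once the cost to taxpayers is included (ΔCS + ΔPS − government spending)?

Pre-subsidy: 1044 - 4.5p = -62 + 2.5p gives p* = 158, q* = 333.
With the rebate, buyers effectively pay pb = ps − 56, where ps is the price sellers receive.
Demand in terms of ps becomes qd = 1044 − 4.5(ps − 56) = 1296 - 4.5ps. Setting this equal to supply: 1296 - 4.5ps = -62 + 2.5ps, so ps = 194.
Buyers pay pb = 194 − 56 = 138; q' = -62 + 2.5·194 = 423.
ΔCS = ½(333 + 423)(158 − 138) = 7560; ΔPS = ½(333 + 423)(194 − 158) = 13608.
Government spending = 56 × 423 = 23688.
Net change = 7560 + 13608 − 23688 = -2520. The loss equals the DWL triangle ½·56·90.

Net change in total surplus = -£2520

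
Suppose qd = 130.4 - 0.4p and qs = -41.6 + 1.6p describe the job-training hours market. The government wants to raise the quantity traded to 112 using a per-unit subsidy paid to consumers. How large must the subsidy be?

Required subsidy s = 50 per unit

At q = 112, invert demand for the buyer price: pb = (130.4 − 112)/0.4 = 46; invert supply for the seller price: ps = (112 − (-41.6))/1.6 = 96.
The subsidy must fill the gap: s = ps − pb = 96 − 46 = 50.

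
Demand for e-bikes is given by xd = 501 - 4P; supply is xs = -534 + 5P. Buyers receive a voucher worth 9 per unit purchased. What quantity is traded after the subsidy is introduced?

x' = 61

Pre-subsidy: 501 - 4P = -534 + 5P gives P* = 115, x* = 41.
With the rebate, buyers effectively pay Pb = Ps − 9, where Ps is the price sellers receive.
Demand in terms of Ps becomes xd = 501 − 4(Ps − 9) = 537 - 4Ps. Setting this equal to supply: 537 - 4Ps = -534 + 5Ps, so Ps = 119.
Buyers pay Pb = 119 − 9 = 110; x' = -534 + 5·119 = 61.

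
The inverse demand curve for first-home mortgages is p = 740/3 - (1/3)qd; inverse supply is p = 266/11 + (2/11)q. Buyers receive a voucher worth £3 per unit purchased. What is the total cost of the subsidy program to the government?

Pre-subsidy: 740/3 - (1/3)q = 266/11 + (2/11)q gives q* = 7342/17 and p* = 1746/17.
With the rebate, buyers effectively pay pb = ps − 3, where ps is the price sellers receive.
On the curves, pb = 740/3 - (1/3)q and ps = 266/11 + (2/11)q; the wedge ps − pb = 3 gives 266/11 + (2/11)q − (740/3 - (1/3)q) = 3, so q' = 7441/17.
Then pb = 740/3 − (1/3)·(7441/17) = 1713/17 and ps = 266/11 + (2/11)·(7441/17) = 1764/17.
Government outlay = subsidy × quantity = 3 × 7441/17 = 22323/17.

Government cost = 22323/17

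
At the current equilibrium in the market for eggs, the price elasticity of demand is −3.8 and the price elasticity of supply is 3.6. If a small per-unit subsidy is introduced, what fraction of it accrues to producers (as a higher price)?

For a small subsidy around the equilibrium, the benefit split depends on the relative slopes, which at a point are proportional to the elasticities.
Buyer share = εs/(εs + |εd|) = 3.6/(3.6 + 3.8) = 18/37; seller share = |εd|/(εs + |εd|) = 19/37.
So producers capture 19/37 of the subsidy.

Producer share = 19/37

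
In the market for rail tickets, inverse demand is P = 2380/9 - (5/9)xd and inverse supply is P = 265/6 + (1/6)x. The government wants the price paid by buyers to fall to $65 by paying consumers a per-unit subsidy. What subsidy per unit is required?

Required subsidy s = $39 per unit

At a buyer price of 65, quantity demanded is 476 − 1.8·65 = 359.
Sellers supply 359 only when they receive Ps = 265/6 + (1/6)·359 = 104.
s = Ps − Pb = 104 − 65 = 39.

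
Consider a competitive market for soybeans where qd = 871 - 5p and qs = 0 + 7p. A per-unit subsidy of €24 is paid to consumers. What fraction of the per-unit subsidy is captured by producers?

Pre-subsidy: 871 - 5p = 0 + 7p gives p* = 871/12, q* = 6097/12.
With the rebate, buyers effectively pay pb = ps − 24, where ps is the price sellers receive.
Demand in terms of ps becomes qd = 871 − 5(ps − 24) = 991 - 5ps. Setting this equal to supply: 991 - 5ps = 0 + 7ps, so ps = 991/12.
Buyers pay pb = 991/12 − 24 = 703/12; q' = 0 + 7·(991/12) = 6937/12.
Buyers' price falls by p* − pb = 871/12 − 703/12 = 14; sellers' price rises by ps − p* = 991/12 − 871/12 = 10.
So producers capture 10/24 = 5/12 of each unit of subsidy.

Producer share = 5/12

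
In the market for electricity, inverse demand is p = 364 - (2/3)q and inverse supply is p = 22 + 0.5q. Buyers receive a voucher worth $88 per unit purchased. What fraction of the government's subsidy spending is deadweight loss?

DWL / government spending = 22/215

Pre-subsidy: 364 - (2/3)q = 22 + 0.5q gives q* = 2052/7 and p* = 1180/7.
With the rebate, buyers effectively pay pb = ps − 88, where ps is the price sellers receive.
On the curves, pb = 364 - (2/3)q and ps = 22 + 0.5q; the wedge ps − pb = 88 gives 22 + 0.5q − (364 - (2/3)q) = 88, so q' = 2580/7.
Then pb = 364 − (2/3)·(2580/7) = 828/7 and ps = 22 + 0.5·(2580/7) = 1444/7.
ΔCS = ½(2052/7 + 2580/7)(1180/7 − 828/7) = 815232/49; ΔPS = ½(2052/7 + 2580/7)(1444/7 − 1180/7) = 611424/49.
Government spending = 88 × 2580/7 = 227040/7.
DWL = ½ × 88 × (2580/7 − 2052/7) = 23232/7; fraction = (23232/7) / (227040/7) = 22/215.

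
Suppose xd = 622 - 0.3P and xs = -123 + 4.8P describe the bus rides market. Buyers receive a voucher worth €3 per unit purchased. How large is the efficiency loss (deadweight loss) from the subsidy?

Deadweight loss = 108/85

Pre-subsidy: 622 - 0.3P = -123 + 4.8P gives P* = 7450/51, x* = 9829/17.
With the rebate, buyers effectively pay Pb = Ps − 3, where Ps is the price sellers receive.
Demand in terms of Ps becomes xd = 622 − 0.3(Ps − 3) = 622.9 - 0.3Ps. Setting this equal to supply: 622.9 - 0.3Ps = -123 + 4.8Ps, so Ps = 7459/51.
Buyers pay Pb = 7459/51 − 3 = 7306/51; x' = -123 + 4.8·(7459/51) = 49217/85.
The subsidy expands output by 49217/85 − 9829/17 = 72/85 past the efficient level; on those units the gap between marginal cost and willingness to pay runs from 0 up to 3.
DWL = ½ × 3 × 72/85 = 108/85.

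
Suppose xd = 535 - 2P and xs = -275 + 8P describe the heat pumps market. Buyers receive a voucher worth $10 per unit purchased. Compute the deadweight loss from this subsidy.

Pre-subsidy: 535 - 2P = -275 + 8P gives P* = 81, x* = 373.
With the rebate, buyers effectively pay Pb = Ps − 10, where Ps is the price sellers receive.
Demand in terms of Ps becomes xd = 535 − 2(Ps − 10) = 555 - 2Ps. Setting this equal to supply: 555 - 2Ps = -275 + 8Ps, so Ps = 83.
Buyers pay Pb = 83 − 10 = 73; x' = -275 + 8·83 = 389.
The subsidy expands output by 389 − 373 = 16 past the efficient level; on those units the gap between marginal cost and willingness to pay runs from 0 up to 10.
DWL = ½ × 10 × 16 = 80.

Deadweight loss = $80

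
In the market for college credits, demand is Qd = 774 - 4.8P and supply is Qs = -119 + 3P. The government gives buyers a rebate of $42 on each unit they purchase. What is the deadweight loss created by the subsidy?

Pre-subsidy: 774 - 4.8P = -119 + 3P gives P* = 4465/39, Q* = 2918/13.
With the rebate, buyers effectively pay Pb = Ps − 42, where Ps is the price sellers receive.
Demand in terms of Ps becomes Qd = 774 − 4.8(Ps − 42) = 975.6 - 4.8Ps. Setting this equal to supply: 975.6 - 4.8Ps = -119 + 3Ps, so Ps = 421/3.
Buyers pay Pb = 421/3 − 42 = 295/3; Q' = -119 + 3·(421/3) = 302.
The subsidy expands output by 302 − 2918/13 = 1008/13 past the efficient level; on those units the gap between marginal cost and willingness to pay runs from 0 up to 42.
DWL = ½ × 42 × 1008/13 = 21168/13.

Deadweight loss = 21168/13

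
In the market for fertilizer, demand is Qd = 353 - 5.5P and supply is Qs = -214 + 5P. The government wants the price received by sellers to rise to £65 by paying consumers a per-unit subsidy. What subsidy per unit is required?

Required subsidy s = £21 per unit

At a seller price of 65, quantity supplied is -214 + 5·65 = 111.
Buyers absorb 111 only when they pay Pb with 353 − 5.5·Pb = 111, i.e. Pb = 44.
s = Ps − Pb = 65 − 44 = 21.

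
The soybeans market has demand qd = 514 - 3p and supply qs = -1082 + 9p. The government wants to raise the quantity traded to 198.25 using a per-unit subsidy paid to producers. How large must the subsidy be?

At q = 198.25, invert demand for the buyer price: pb = (514 − 198.25)/3 = 105.25; invert supply for the seller price: ps = (198.25 − (-1082))/9 = 142.25.
The subsidy must fill the gap: s = ps − pb = 142.25 − 105.25 = 37.

Required subsidy s = 37 per unit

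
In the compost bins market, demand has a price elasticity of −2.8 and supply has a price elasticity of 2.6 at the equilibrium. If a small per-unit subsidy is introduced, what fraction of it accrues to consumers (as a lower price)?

For a small subsidy around the equilibrium, the benefit split depends on the relative slopes, which at a point are proportional to the elasticities.
Buyer share = εs/(εs + |εd|) = 2.6/(2.6 + 2.8) = 13/27; seller share = |εd|/(εs + |εd|) = 14/27.

Consumer share = 13/27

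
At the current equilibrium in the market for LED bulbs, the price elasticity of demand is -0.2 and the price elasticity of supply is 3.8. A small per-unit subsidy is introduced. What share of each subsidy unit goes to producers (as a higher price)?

For a small subsidy around the equilibrium, the benefit split depends on the relative slopes, which at a point are proportional to the elasticities.
Buyer share = εs/(εs + |εd|) = 3.8/(3.8 + 0.2) = 0.95; seller share = |εd|/(εs + |εd|) = 0.05.
So producers capture 0.05 of the subsidy.

Producer share = 0.05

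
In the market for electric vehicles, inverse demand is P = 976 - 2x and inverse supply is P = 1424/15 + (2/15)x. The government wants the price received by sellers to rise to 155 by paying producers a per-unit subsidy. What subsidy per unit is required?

At a seller price of 155, quantity supplied is -712 + 7.5·155 = 450.5.
Buyers absorb 450.5 only when they pay Pb = 976 − 2·450.5 = 75.
s = Ps − Pb = 155 − 75 = 80.

Required subsidy s = 80 per unit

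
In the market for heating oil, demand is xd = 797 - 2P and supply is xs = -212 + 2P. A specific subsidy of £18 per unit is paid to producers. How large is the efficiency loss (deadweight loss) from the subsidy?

Deadweight loss = £162

Pre-subsidy: 797 - 2P = -212 + 2P gives P* = 252.25, x* = 292.5.
With the subsidy, sellers receive Ps = Pb + 18 for each unit, where Pb is the price buyers pay.
Supply in terms of Pb becomes xs = -212 + 2(Pb + 18) = -176 + 2Pb. Setting this equal to demand: 797 - 2Pb = -176 + 2Pb, so Pb = 243.25.
Sellers receive Ps = 243.25 + 18 = 261.25; x' = 797 − 2·243.25 = 310.5.
The subsidy expands output by 310.5 − 292.5 = 18 past the efficient level; on those units the gap between marginal cost and willingness to pay runs from 0 up to 18.
DWL = ½ × 18 × 18 = 162.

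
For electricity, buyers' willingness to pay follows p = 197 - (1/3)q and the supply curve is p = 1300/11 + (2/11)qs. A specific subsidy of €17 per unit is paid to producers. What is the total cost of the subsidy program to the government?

Pre-subsidy: 197 - (1/3)q = 1300/11 + (2/11)q gives q* = 153 and p* = 146.
With the subsidy, sellers receive ps = pb + 17 for each unit, where pb is the price buyers pay.
On the curves, pb = 197 - (1/3)q and ps = 1300/11 + (2/11)q; the wedge ps − pb = 17 gives 1300/11 + (2/11)q − (197 - (1/3)q) = 17, so q' = 186.
Then pb = 197 − (1/3)·186 = 135 and ps = 1300/11 + (2/11)·186 = 152.
Government outlay = subsidy × quantity = 17 × 186 = 3162.

Government cost = €3162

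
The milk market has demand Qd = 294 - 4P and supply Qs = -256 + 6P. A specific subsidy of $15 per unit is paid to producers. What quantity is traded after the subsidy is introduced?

Pre-subsidy: 294 - 4P = -256 + 6P gives P* = 55, Q* = 74.
With the subsidy, sellers receive Ps = Pb + 15 for each unit, where Pb is the price buyers pay.
Supply in terms of Pb becomes Qs = -256 + 6(Pb + 15) = -166 + 6Pb. Setting this equal to demand: 294 - 4Pb = -166 + 6Pb, so Pb = 46.
Sellers receive Ps = 46 + 15 = 61; Q' = 294 − 4·46 = 110.

Q' = 110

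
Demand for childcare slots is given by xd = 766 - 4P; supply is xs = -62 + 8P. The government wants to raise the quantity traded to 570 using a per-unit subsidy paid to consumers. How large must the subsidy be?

At x = 570, invert demand for the buyer price: Pb = (766 − 570)/4 = 49; invert supply for the seller price: Ps = (570 − (-62))/8 = 79.
The subsidy must fill the gap: s = Ps − Pb = 79 − 49 = 30.

Required subsidy s = 30 per unit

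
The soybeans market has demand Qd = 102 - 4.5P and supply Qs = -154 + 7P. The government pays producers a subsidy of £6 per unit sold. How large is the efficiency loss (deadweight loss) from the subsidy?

Pre-subsidy: 102 - 4.5P = -154 + 7P gives P* = 512/23, Q* = 42/23.
With the subsidy, sellers receive Ps = Pb + 6 for each unit, where Pb is the price buyers pay.
Supply in terms of Pb becomes Qs = -154 + 7(Pb + 6) = -112 + 7Pb. Setting this equal to demand: 102 - 4.5Pb = -112 + 7Pb, so Pb = 428/23.
Sellers receive Ps = 428/23 + 6 = 566/23; Q' = 102 − 4.5·(428/23) = 420/23.
The subsidy expands output by 420/23 − 42/23 = 378/23 past the efficient level; on those units the gap between marginal cost and willingness to pay runs from 0 up to 6.
DWL = ½ × 6 × 378/23 = 1134/23.

Deadweight loss = 1134/23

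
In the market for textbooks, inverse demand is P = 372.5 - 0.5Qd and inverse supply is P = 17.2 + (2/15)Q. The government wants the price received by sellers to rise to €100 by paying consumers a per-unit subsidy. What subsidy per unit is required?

At a seller price of 100, quantity supplied is -129 + 7.5·100 = 621.
Buyers absorb 621 only when they pay Pb = 372.5 − 0.5·621 = 62.
s = Ps − Pb = 100 − 62 = 38.

Required subsidy s = €38 per unit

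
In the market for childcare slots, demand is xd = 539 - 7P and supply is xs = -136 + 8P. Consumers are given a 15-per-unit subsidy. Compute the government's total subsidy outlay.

Government cost = 4200

Pre-subsidy: 539 - 7P = -136 + 8P gives P* = 45, x* = 224.
With the rebate, buyers effectively pay Pb = Ps − 15, where Ps is the price sellers receive.
Demand in terms of Ps becomes xd = 539 − 7(Ps − 15) = 644 - 7Ps. Setting this equal to supply: 644 - 7Ps = -136 + 8Ps, so Ps = 52.
Buyers pay Pb = 52 − 15 = 37; x' = -136 + 8·52 = 280.
Government outlay = subsidy × quantity = 15 × 280 = 4200.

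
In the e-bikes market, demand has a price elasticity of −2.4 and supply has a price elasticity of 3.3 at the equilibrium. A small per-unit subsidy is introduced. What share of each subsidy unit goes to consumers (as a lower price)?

Consumer share = 11/19

For a small subsidy around the equilibrium, the benefit split depends on the relative slopes, which at a point are proportional to the elasticities.
Buyer share = εs/(εs + |εd|) = 3.3/(3.3 + 2.4) = 11/19; seller share = |εd|/(εs + |εd|) = 8/19.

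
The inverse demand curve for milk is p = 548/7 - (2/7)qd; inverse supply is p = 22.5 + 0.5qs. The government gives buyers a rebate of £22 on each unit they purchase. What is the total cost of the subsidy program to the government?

Government cost = £2178

Pre-subsidy: 548/7 - (2/7)q = 22.5 + 0.5q gives q* = 71 and p* = 58.
With the rebate, buyers effectively pay pb = ps − 22, where ps is the price sellers receive.
On the curves, pb = 548/7 - (2/7)q and ps = 22.5 + 0.5q; the wedge ps − pb = 22 gives 22.5 + 0.5q − (548/7 - (2/7)q) = 22, so q' = 99.
Then pb = 548/7 − (2/7)·99 = 50 and ps = 22.5 + 0.5·99 = 72.
Government outlay = subsidy × quantity = 22 × 99 = 2178.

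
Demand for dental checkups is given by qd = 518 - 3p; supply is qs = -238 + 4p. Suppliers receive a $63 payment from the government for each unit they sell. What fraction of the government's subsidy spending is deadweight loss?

DWL / government spending = 27/151

Pre-subsidy: 518 - 3p = -238 + 4p gives p* = 108, q* = 194.
With the subsidy, sellers receive ps = pb + 63 for each unit, where pb is the price buyers pay.
Supply in terms of pb becomes qs = -238 + 4(pb + 63) = 14 + 4pb. Setting this equal to demand: 518 - 3pb = 14 + 4pb, so pb = 72.
Sellers receive ps = 72 + 63 = 135; q' = 518 − 3·72 = 302.
ΔCS = ½(194 + 302)(108 − 72) = 8928; ΔPS = ½(194 + 302)(135 − 108) = 6696.
Government spending = 63 × 302 = 19026.
DWL = ½ × 63 × (302 − 194) = 3402; fraction = 3402 / 19026 = 27/151.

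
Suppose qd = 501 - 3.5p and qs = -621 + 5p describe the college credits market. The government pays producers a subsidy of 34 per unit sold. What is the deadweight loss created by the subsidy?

Deadweight loss = 1190

Pre-subsidy: 501 - 3.5p = -621 + 5p gives p* = 132, q* = 39.
With the subsidy, sellers receive ps = pb + 34 for each unit, where pb is the price buyers pay.
Supply in terms of pb becomes qs = -621 + 5(pb + 34) = -451 + 5pb. Setting this equal to demand: 501 - 3.5pb = -451 + 5pb, so pb = 112.
Sellers receive ps = 112 + 34 = 146; q' = 501 − 3.5·112 = 109.
The subsidy expands output by 109 − 39 = 70 past the efficient level; on those units the gap between marginal cost and willingness to pay runs from 0 up to 34.
DWL = ½ × 34 × 70 = 1190.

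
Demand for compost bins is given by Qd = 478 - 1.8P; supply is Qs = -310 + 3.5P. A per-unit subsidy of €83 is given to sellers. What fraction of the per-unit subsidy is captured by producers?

Pre-subsidy: 478 - 1.8P = -310 + 3.5P gives P* = 7880/53, Q* = 11150/53.
With the subsidy, sellers receive Ps = Pb + 83 for each unit, where Pb is the price buyers pay.
Supply in terms of Pb becomes Qs = -310 + 3.5(Pb + 83) = -19.5 + 3.5Pb. Setting this equal to demand: 478 - 1.8Pb = -19.5 + 3.5Pb, so Pb = 4975/53.
Sellers receive Ps = 4975/53 + 83 = 9374/53; Q' = 478 − 1.8·(4975/53) = 16379/53.
Buyers' price falls by P* − Pb = 7880/53 − 4975/53 = 2905/53; sellers' price rises by Ps − P* = 9374/53 − 7880/53 = 1494/53.
So producers capture (1494/53)/83 = 18/53 of each unit of subsidy.

Producer share = 18/53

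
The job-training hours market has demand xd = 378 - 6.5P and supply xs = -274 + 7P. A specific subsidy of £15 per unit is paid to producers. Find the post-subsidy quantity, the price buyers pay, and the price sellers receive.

Pre-subsidy: 378 - 6.5P = -274 + 7P gives P* = 1304/27, x* = 1730/27.
With the subsidy, sellers receive Ps = Pb + 15 for each unit, where Pb is the price buyers pay.
Supply in terms of Pb becomes xs = -274 + 7(Pb + 15) = -169 + 7Pb. Setting this equal to demand: 378 - 6.5Pb = -169 + 7Pb, so Pb = 1094/27.
Sellers receive Ps = 1094/27 + 15 = 1499/27; x' = 378 − 6.5·(1094/27) = 3095/27.

x' = 3095/27; buyers pay 1094/27; sellers receive 1499/27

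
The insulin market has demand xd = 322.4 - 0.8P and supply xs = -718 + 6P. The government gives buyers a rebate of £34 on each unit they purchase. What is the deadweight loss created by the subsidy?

Deadweight loss = £408

Pre-subsidy: 322.4 - 0.8P = -718 + 6P gives P* = 153, x* = 200.
With the rebate, buyers effectively pay Pb = Ps − 34, where Ps is the price sellers receive.
Demand in terms of Ps becomes xd = 322.4 − 0.8(Ps − 34) = 349.6 - 0.8Ps. Setting this equal to supply: 349.6 - 0.8Ps = -718 + 6Ps, so Ps = 157.
Buyers pay Pb = 157 − 34 = 123; x' = -718 + 6·157 = 224.
The subsidy expands output by 224 − 200 = 24 past the efficient level; on those units the gap between marginal cost and willingness to pay runs from 0 up to 34.
DWL = ½ × 34 × 24 = 408.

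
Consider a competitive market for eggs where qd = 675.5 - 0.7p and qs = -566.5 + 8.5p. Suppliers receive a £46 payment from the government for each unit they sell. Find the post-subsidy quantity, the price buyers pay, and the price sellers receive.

q' = 610.75; buyers pay £92.5; sellers receive £138.5

Pre-subsidy: 675.5 - 0.7p = -566.5 + 8.5p gives p* = 135, q* = 581.
With the subsidy, sellers receive ps = pb + 46 for each unit, where pb is the price buyers pay.
Supply in terms of pb becomes qs = -566.5 + 8.5(pb + 46) = -175.5 + 8.5pb. Setting this equal to demand: 675.5 - 0.7pb = -175.5 + 8.5pb, so pb = 92.5.
Sellers receive ps = 92.5 + 46 = 138.5; q' = 675.5 − 0.7·92.5 = 610.75.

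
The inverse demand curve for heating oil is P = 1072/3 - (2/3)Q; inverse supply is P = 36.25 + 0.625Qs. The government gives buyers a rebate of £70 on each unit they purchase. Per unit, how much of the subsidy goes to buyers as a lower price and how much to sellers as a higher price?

Pre-subsidy: 1072/3 - (2/3)Q = 36.25 + 0.625Q gives Q* = 7706/31 and P* = 5940/31.
With the rebate, buyers effectively pay Pb = Ps − 70, where Ps is the price sellers receive.
On the curves, Pb = 1072/3 - (2/3)Q and Ps = 36.25 + 0.625Q; the wedge Ps − Pb = 70 gives 36.25 + 0.625Q − (1072/3 - (2/3)Q) = 70, so Q' = 9386/31.
Then Pb = 1072/3 − (2/3)·(9386/31) = 4820/31 and Ps = 36.25 + 0.625·(9386/31) = 6990/31.
Buyers' price falls by P* − Pb = 5940/31 − 4820/31 = 1120/31; sellers' price rises by Ps − P* = 6990/31 − 5940/31 = 1050/31.

Buyers gain 1120/31 per unit; sellers gain 1050/31 per unit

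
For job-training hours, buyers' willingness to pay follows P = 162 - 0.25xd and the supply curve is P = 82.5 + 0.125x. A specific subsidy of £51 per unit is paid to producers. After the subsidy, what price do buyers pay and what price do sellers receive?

Buyers pay £75; sellers receive £126

Pre-subsidy: 162 - 0.25x = 82.5 + 0.125x gives x* = 212 and P* = 109.
With the subsidy, sellers receive Ps = Pb + 51 for each unit, where Pb is the price buyers pay.
On the curves, Pb = 162 - 0.25x and Ps = 82.5 + 0.125x; the wedge Ps − Pb = 51 gives 82.5 + 0.125x − (162 - 0.25x) = 51, so x' = 348.
Then Pb = 162 − 0.25·348 = 75 and Ps = 82.5 + 0.125·348 = 126.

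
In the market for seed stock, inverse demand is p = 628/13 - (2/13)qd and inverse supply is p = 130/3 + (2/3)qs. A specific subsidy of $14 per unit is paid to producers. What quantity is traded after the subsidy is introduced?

q' = 23.125

Pre-subsidy: 628/13 - (2/13)q = 130/3 + (2/3)q gives q* = 6.0625 and p* = 47.375.
With the subsidy, sellers receive ps = pb + 14 for each unit, where pb is the price buyers pay.
On the curves, pb = 628/13 - (2/13)q and ps = 130/3 + (2/3)q; the wedge ps − pb = 14 gives 130/3 + (2/3)q − (628/13 - (2/13)q) = 14, so q' = 23.125.
Then pb = 628/13 − (2/13)·23.125 = 44.75 and ps = 130/3 + (2/3)·23.125 = 58.75.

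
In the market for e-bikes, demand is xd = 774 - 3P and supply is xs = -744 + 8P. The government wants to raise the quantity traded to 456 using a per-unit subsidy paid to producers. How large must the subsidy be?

At x = 456, invert demand for the buyer price: Pb = (774 − 456)/3 = 106; invert supply for the seller price: Ps = (456 − (-744))/8 = 150.
The subsidy must fill the gap: s = Ps − Pb = 150 − 106 = 44.

Required subsidy s = 44 per unit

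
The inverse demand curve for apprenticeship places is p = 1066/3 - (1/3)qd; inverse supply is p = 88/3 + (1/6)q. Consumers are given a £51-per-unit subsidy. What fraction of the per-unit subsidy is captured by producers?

Pre-subsidy: 1066/3 - (1/3)q = 88/3 + (1/6)q gives q* = 652 and p* = 138.
With the rebate, buyers effectively pay pb = ps − 51, where ps is the price sellers receive.
On the curves, pb = 1066/3 - (1/3)q and ps = 88/3 + (1/6)q; the wedge ps − pb = 51 gives 88/3 + (1/6)q − (1066/3 - (1/3)q) = 51, so q' = 754.
Then pb = 1066/3 − (1/3)·754 = 104 and ps = 88/3 + (1/6)·754 = 155.
Buyers' price falls by p* − pb = 138 − 104 = 34; sellers' price rises by ps − p* = 155 − 138 = 17.
So producers capture 17/51 = 1/3 of each unit of subsidy.

Producer share = 1/3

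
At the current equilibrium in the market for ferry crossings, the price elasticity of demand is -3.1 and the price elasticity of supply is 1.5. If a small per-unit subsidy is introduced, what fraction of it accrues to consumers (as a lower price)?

For a small subsidy around the equilibrium, the benefit split depends on the relative slopes, which at a point are proportional to the elasticities.
Buyer share = εs/(εs + |εd|) = 1.5/(1.5 + 3.1) = 15/46; seller share = |εd|/(εs + |εd|) = 31/46.

Consumer share = 15/46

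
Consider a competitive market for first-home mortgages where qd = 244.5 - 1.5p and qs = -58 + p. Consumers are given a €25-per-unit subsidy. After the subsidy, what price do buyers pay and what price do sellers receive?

Buyers pay €111; sellers receive €136

Pre-subsidy: 244.5 - 1.5p = -58 + p gives p* = 121, q* = 63.
With the rebate, buyers effectively pay pb = ps − 25, where ps is the price sellers receive.
Demand in terms of ps becomes qd = 244.5 − 1.5(ps − 25) = 282 - 1.5ps. Setting this equal to supply: 282 - 1.5ps = -58 + ps, so ps = 136.
Buyers pay pb = 136 − 25 = 111; q' = -58 + 1·136 = 78.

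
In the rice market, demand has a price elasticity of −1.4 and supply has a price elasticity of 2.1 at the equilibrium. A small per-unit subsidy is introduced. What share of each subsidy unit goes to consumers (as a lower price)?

Consumer share = 0.6

For a small subsidy around the equilibrium, the benefit split depends on the relative slopes, which at a point are proportional to the elasticities.
Buyer share = εs/(εs + |εd|) = 2.1/(2.1 + 1.4) = 0.6; seller share = |εd|/(εs + |εd|) = 0.4.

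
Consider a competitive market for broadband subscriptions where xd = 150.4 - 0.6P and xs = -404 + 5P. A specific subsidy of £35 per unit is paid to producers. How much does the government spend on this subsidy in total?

Pre-subsidy: 150.4 - 0.6P = -404 + 5P gives P* = 99, x* = 91.
With the subsidy, sellers receive Ps = Pb + 35 for each unit, where Pb is the price buyers pay.
Supply in terms of Pb becomes xs = -404 + 5(Pb + 35) = -229 + 5Pb. Setting this equal to demand: 150.4 - 0.6Pb = -229 + 5Pb, so Pb = 67.75.
Sellers receive Ps = 67.75 + 35 = 102.75; x' = 150.4 − 0.6·67.75 = 109.75.
Government outlay = subsidy × quantity = 35 × 109.75 = 3841.25.

Government cost = £3841.25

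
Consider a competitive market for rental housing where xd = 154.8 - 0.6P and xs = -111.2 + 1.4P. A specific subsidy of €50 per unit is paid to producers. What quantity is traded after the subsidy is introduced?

Pre-subsidy: 154.8 - 0.6P = -111.2 + 1.4P gives P* = 133, x* = 75.
With the subsidy, sellers receive Ps = Pb + 50 for each unit, where Pb is the price buyers pay.
Supply in terms of Pb becomes xs = -111.2 + 1.4(Pb + 50) = -41.2 + 1.4Pb. Setting this equal to demand: 154.8 - 0.6Pb = -41.2 + 1.4Pb, so Pb = 98.
Sellers receive Ps = 98 + 50 = 148; x' = 154.8 − 0.6·98 = 96.

x' = 96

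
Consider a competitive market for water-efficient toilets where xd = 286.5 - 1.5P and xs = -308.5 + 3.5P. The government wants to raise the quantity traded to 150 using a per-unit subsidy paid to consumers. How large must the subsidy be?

Required subsidy s = 40 per unit

At x = 150, invert demand for the buyer price: Pb = (286.5 − 150)/1.5 = 91; invert supply for the seller price: Ps = (150 − (-308.5))/3.5 = 131.
The subsidy must fill the gap: s = Ps − Pb = 131 − 91 = 40.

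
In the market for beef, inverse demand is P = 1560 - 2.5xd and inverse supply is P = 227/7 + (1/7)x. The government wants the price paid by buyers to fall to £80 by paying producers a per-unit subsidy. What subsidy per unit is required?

Required subsidy s = £37 per unit

At a buyer price of 80, quantity demanded is 624 − 0.4·80 = 592.
Sellers supply 592 only when they receive Ps = 227/7 + (1/7)·592 = 117.
s = Ps − Pb = 117 − 80 = 37.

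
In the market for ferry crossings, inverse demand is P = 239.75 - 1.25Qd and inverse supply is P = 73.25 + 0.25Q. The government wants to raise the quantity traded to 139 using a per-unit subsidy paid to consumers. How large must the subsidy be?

Required subsidy s = 42 per unit

At Q = 139, from the demand curve buyers pay Pb = 239.75 − 1.25·139 = 66; from the supply curve sellers need Ps = 73.25 + 0.25·139 = 108.
The subsidy must fill the gap: s = Ps − Pb = 108 − 66 = 42.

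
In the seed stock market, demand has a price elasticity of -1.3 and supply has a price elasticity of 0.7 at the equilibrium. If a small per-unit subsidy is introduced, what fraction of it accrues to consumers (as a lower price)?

Consumer share = 0.35

For a small subsidy around the equilibrium, the benefit split depends on the relative slopes, which at a point are proportional to the elasticities.
Buyer share = εs/(εs + |εd|) = 0.7/(0.7 + 1.3) = 0.35; seller share = |εd|/(εs + |εd|) = 0.65.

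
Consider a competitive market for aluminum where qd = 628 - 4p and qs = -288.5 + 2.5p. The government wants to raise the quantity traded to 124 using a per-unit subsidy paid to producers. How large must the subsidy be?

Required subsidy s = 39 per unit

At q = 124, invert demand for the buyer price: pb = (628 − 124)/4 = 126; invert supply for the seller price: ps = (124 − (-288.5))/2.5 = 165.
The subsidy must fill the gap: s = ps − pb = 165 − 126 = 39.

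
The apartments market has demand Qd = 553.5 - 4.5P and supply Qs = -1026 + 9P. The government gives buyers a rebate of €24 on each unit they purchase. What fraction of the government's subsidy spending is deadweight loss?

Pre-subsidy: 553.5 - 4.5P = -1026 + 9P gives P* = 117, Q* = 27.
With the rebate, buyers effectively pay Pb = Ps − 24, where Ps is the price sellers receive.
Demand in terms of Ps becomes Qd = 553.5 − 4.5(Ps − 24) = 661.5 - 4.5Ps. Setting this equal to supply: 661.5 - 4.5Ps = -1026 + 9Ps, so Ps = 125.
Buyers pay Pb = 125 − 24 = 101; Q' = -1026 + 9·125 = 99.
ΔCS = ½(27 + 99)(117 − 101) = 1008; ΔPS = ½(27 + 99)(125 − 117) = 504.
Government spending = 24 × 99 = 2376.
DWL = ½ × 24 × (99 − 27) = 864; fraction = 864 / 2376 = 4/11.

DWL / government spending = 4/11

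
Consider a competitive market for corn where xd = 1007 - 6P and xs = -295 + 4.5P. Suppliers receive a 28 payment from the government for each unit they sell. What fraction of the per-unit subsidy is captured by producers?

Producer share = 4/7

Pre-subsidy: 1007 - 6P = -295 + 4.5P gives P* = 124, x* = 263.
With the subsidy, sellers receive Ps = Pb + 28 for each unit, where Pb is the price buyers pay.
Supply in terms of Pb becomes xs = -295 + 4.5(Pb + 28) = -169 + 4.5Pb. Setting this equal to demand: 1007 - 6Pb = -169 + 4.5Pb, so Pb = 112.
Sellers receive Ps = 112 + 28 = 140; x' = 1007 − 6·112 = 335.
Buyers' price falls by P* − Pb = 124 − 112 = 12; sellers' price rises by Ps − P* = 140 − 124 = 16.
So producers capture 16/28 = 4/7 of each unit of subsidy.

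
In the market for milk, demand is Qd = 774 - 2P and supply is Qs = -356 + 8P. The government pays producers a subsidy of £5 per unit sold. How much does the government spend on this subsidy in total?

Pre-subsidy: 774 - 2P = -356 + 8P gives P* = 113, Q* = 548.
With the subsidy, sellers receive Ps = Pb + 5 for each unit, where Pb is the price buyers pay.
Supply in terms of Pb becomes Qs = -356 + 8(Pb + 5) = -316 + 8Pb. Setting this equal to demand: 774 - 2Pb = -316 + 8Pb, so Pb = 109.
Sellers receive Ps = 109 + 5 = 114; Q' = 774 − 2·109 = 556.
Government outlay = subsidy × quantity = 5 × 556 = 2780.

Government cost = £2780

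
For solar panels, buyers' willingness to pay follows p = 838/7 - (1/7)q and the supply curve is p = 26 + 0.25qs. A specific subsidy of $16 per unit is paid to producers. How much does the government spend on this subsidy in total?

Government cost = 49152/11

Pre-subsidy: 838/7 - (1/7)q = 26 + 0.25q gives q* = 2624/11 and p* = 942/11.
With the subsidy, sellers receive ps = pb + 16 for each unit, where pb is the price buyers pay.
On the curves, pb = 838/7 - (1/7)q and ps = 26 + 0.25q; the wedge ps − pb = 16 gives 26 + 0.25q − (838/7 - (1/7)q) = 16, so q' = 3072/11.
Then pb = 838/7 − (1/7)·(3072/11) = 878/11 and ps = 26 + 0.25·(3072/11) = 1054/11.
Government outlay = subsidy × quantity = 16 × 3072/11 = 49152/11.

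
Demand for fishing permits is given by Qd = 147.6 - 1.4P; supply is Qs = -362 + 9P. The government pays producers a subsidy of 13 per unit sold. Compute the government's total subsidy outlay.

Government cost = 1231.75

Pre-subsidy: 147.6 - 1.4P = -362 + 9P gives P* = 49, Q* = 79.
With the subsidy, sellers receive Ps = Pb + 13 for each unit, where Pb is the price buyers pay.
Supply in terms of Pb becomes Qs = -362 + 9(Pb + 13) = -245 + 9Pb. Setting this equal to demand: 147.6 - 1.4Pb = -245 + 9Pb, so Pb = 37.75.
Sellers receive Ps = 37.75 + 13 = 50.75; Q' = 147.6 − 1.4·37.75 = 94.75.
Government outlay = subsidy × quantity = 13 × 94.75 = 1231.75.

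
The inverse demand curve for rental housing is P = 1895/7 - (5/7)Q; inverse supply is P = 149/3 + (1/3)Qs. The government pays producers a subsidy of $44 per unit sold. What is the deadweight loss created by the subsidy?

Deadweight loss = $924

Pre-subsidy: 1895/7 - (5/7)Q = 149/3 + (1/3)Q gives Q* = 211 and P* = 120.
With the subsidy, sellers receive Ps = Pb + 44 for each unit, where Pb is the price buyers pay.
On the curves, Pb = 1895/7 - (5/7)Q and Ps = 149/3 + (1/3)Q; the wedge Ps − Pb = 44 gives 149/3 + (1/3)Q − (1895/7 - (5/7)Q) = 44, so Q' = 253.
Then Pb = 1895/7 − (5/7)·253 = 90 and Ps = 149/3 + (1/3)·253 = 134.
The subsidy expands output by 253 − 211 = 42 past the efficient level; on those units the gap between marginal cost and willingness to pay runs from 0 up to 44.
DWL = ½ × 44 × 42 = 924.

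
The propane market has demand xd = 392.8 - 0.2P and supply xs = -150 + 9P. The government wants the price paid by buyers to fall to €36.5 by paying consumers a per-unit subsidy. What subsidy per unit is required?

Required subsidy s = €23 per unit

At a buyer price of 36.5, quantity demanded is 392.8 − 0.2·36.5 = 385.5.
Sellers supply 385.5 only when they receive Ps with -150 + 9·Ps = 385.5, i.e. Ps = 59.5.
s = Ps − Pb = 59.5 − 36.5 = 23.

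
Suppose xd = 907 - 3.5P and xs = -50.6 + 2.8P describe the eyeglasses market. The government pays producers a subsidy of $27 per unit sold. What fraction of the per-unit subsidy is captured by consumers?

Consumer share = 4/9

Pre-subsidy: 907 - 3.5P = -50.6 + 2.8P gives P* = 152, x* = 375.
With the subsidy, sellers receive Ps = Pb + 27 for each unit, where Pb is the price buyers pay.
Supply in terms of Pb becomes xs = -50.6 + 2.8(Pb + 27) = 25 + 2.8Pb. Setting this equal to demand: 907 - 3.5Pb = 25 + 2.8Pb, so Pb = 140.
Sellers receive Ps = 140 + 27 = 167; x' = 907 − 3.5·140 = 417.
Buyers' price falls by P* − Pb = 152 − 140 = 12; sellers' price rises by Ps − P* = 167 − 152 = 15.
So consumers capture 12/27 = 4/9 of each unit of subsidy.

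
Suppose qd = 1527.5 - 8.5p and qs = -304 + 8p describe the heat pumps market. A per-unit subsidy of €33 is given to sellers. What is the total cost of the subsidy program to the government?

Pre-subsidy: 1527.5 - 8.5p = -304 + 8p gives p* = 111, q* = 584.
With the subsidy, sellers receive ps = pb + 33 for each unit, where pb is the price buyers pay.
Supply in terms of pb becomes qs = -304 + 8(pb + 33) = -40 + 8pb. Setting this equal to demand: 1527.5 - 8.5pb = -40 + 8pb, so pb = 95.
Sellers receive ps = 95 + 33 = 128; q' = 1527.5 − 8.5·95 = 720.
Government outlay = subsidy × quantity = 33 × 720 = 23760.

Government cost = €23760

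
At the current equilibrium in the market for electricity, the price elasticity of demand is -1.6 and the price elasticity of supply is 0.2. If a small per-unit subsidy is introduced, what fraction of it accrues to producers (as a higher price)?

Producer share = 8/9

For a small subsidy around the equilibrium, the benefit split depends on the relative slopes, which at a point are proportional to the elasticities.
Buyer share = εs/(εs + |εd|) = 0.2/(0.2 + 1.6) = 1/9; seller share = |εd|/(εs + |εd|) = 8/9.
So producers capture 8/9 of the subsidy.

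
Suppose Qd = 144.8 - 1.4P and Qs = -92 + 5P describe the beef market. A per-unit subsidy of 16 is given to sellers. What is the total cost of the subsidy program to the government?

Government cost = 1768

Pre-subsidy: 144.8 - 1.4P = -92 + 5P gives P* = 37, Q* = 93.
With the subsidy, sellers receive Ps = Pb + 16 for each unit, where Pb is the price buyers pay.
Supply in terms of Pb becomes Qs = -92 + 5(Pb + 16) = -12 + 5Pb. Setting this equal to demand: 144.8 - 1.4Pb = -12 + 5Pb, so Pb = 24.5.
Sellers receive Ps = 24.5 + 16 = 40.5; Q' = 144.8 − 1.4·24.5 = 110.5.
Government outlay = subsidy × quantity = 16 × 110.5 = 1768.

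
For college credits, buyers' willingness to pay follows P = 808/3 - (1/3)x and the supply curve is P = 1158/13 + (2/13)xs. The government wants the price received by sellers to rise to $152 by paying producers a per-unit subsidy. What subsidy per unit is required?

Required subsidy s = $19 per unit

At a seller price of 152, quantity supplied is -579 + 6.5·152 = 409.
Buyers absorb 409 only when they pay Pb = 808/3 − (1/3)·409 = 133.
s = Ps − Pb = 152 − 133 = 19.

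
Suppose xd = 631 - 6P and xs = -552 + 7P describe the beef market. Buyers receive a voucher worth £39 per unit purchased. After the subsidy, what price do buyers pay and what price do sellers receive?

Buyers pay £70; sellers receive £109

Pre-subsidy: 631 - 6P = -552 + 7P gives P* = 91, x* = 85.
With the rebate, buyers effectively pay Pb = Ps − 39, where Ps is the price sellers receive.
Demand in terms of Ps becomes xd = 631 − 6(Ps − 39) = 865 - 6Ps. Setting this equal to supply: 865 - 6Ps = -552 + 7Ps, so Ps = 109.
Buyers pay Pb = 109 − 39 = 70; x' = -552 + 7·109 = 211.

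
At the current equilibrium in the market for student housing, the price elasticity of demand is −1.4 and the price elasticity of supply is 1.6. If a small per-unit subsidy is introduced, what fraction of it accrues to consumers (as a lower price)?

Consumer share = 8/15

For a small subsidy around the equilibrium, the benefit split depends on the relative slopes, which at a point are proportional to the elasticities.
Buyer share = εs/(εs + |εd|) = 1.6/(1.6 + 1.4) = 8/15; seller share = |εd|/(εs + |εd|) = 7/15.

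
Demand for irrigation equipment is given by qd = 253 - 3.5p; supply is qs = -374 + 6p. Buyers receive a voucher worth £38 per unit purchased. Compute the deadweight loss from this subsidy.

Pre-subsidy: 253 - 3.5p = -374 + 6p gives p* = 66, q* = 22.
With the rebate, buyers effectively pay pb = ps − 38, where ps is the price sellers receive.
Demand in terms of ps becomes qd = 253 − 3.5(ps − 38) = 386 - 3.5ps. Setting this equal to supply: 386 - 3.5ps = -374 + 6ps, so ps = 80.
Buyers pay pb = 80 − 38 = 42; q' = -374 + 6·80 = 106.
The subsidy expands output by 106 − 22 = 84 past the efficient level; on those units the gap between marginal cost and willingness to pay runs from 0 up to 38.
DWL = ½ × 38 × 84 = 1596.

Deadweight loss = £1596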